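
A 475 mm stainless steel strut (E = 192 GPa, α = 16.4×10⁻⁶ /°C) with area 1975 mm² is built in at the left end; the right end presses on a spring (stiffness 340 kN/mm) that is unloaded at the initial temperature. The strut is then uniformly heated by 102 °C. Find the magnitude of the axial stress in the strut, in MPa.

σ ≈ 95.9 MPa (compressive)

If the spring were absent the strut would lengthen by αΔT L = 16.4×10⁻⁶ × 102 × 475 = 0.7946 mm.
With a force P in the spring, the elastic change of the strut is PL/(AE) and that of the spring is P/k; compatibility requires their sum to equal δ_free.
P [ L/(AE) + 1/k ] = δ_free → P [ 475/(1975×192×10³) + 1/(340×10³) ] = 0.7946.
P = 0.7946 / 4.194×10⁻⁶ = 189500 N.
σ = P/A = 189500/1975 = 95.93 MPa.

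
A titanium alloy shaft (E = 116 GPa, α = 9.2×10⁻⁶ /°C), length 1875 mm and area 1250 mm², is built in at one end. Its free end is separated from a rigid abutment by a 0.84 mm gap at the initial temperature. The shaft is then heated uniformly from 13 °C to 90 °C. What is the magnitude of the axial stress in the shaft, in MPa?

Free thermal elongation = αΔT L = 9.2×10⁻⁶ × 77 × 1875 = 1.328 mm.
The gap closes (δ_free > 0.84 mm) and the wall then resists a further 1.328 − 0.84 = 0.4882 mm of expansion.
So σ = E(δ_free − g)/L = 116×10³ × 0.4882/1875 = 30.21 MPa.

σ ≈ 30.2 MPa (compressive)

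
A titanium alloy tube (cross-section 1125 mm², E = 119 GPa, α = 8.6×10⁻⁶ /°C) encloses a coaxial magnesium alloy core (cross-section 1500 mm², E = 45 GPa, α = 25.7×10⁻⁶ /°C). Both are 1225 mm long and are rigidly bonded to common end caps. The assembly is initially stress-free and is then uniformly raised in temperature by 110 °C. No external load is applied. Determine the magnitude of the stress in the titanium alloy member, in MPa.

σ ≈ 75 MPa (tensile)

The magnesium alloy has the larger α, so on heating it would change length more than the titanium alloy if both were free. The rigid plates force a common final length, so the magnesium alloy is put into compression and the titanium alloy into tension, with equal and opposite forces P (no external load).
Compatibility of the two members (thermal + elastic change equal): (α₁ − α₂)ΔT = P·[1/(A₁E₁) + 1/(A₂E₂)].
|α₁ − α₂|·ΔT = 17.1×10⁻⁶ × 110 = 0.001881.
1/(A₁E₁) + 1/(A₂E₂) = 1/(1125×119×10³) + 1/(1500×45×10³) = 2.228×10⁻⁸ N⁻¹.
P = 0.001881 / 2.228×10⁻⁸ = 84410 N = 84.41 kN.
σ_{titanium alloy} = P/A₁ = 84410/1125 = 75.03 MPa, tensile.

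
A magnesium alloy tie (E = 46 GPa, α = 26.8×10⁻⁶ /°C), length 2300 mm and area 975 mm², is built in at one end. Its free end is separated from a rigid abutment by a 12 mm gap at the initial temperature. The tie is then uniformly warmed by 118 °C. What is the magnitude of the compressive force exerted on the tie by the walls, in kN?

Unrestrained expansion: δ_free = αΔT L = 26.8×10⁻⁶ × 118 × 2300 = 7.274 mm.
Since δ_free = 7.27 mm is less than the 12 mm gap, the tie never touches the wall. No axial force develops.

P ≈ 0 kN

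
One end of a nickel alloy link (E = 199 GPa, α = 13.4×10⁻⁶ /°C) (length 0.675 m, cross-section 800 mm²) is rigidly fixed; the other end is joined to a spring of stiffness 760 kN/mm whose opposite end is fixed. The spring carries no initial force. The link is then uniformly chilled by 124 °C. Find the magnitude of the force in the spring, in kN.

If the spring were absent the link would shorten by αΔT L = 13.4×10⁻⁶ × 124 × 675 = 1.122 mm.
Let P be the tensile force in the spring. The link extends elastically by PL/(AE) and the spring stretches by P/k; together these equal δ_free.
P [ L/(AE) + 1/k ] = δ_free → P [ 675/(800×199×10³) + 1/(760×10³) ] = 1.122.
P = 1.122 / 5.556×10⁻⁶ = 201900 N.

P ≈ 202 kN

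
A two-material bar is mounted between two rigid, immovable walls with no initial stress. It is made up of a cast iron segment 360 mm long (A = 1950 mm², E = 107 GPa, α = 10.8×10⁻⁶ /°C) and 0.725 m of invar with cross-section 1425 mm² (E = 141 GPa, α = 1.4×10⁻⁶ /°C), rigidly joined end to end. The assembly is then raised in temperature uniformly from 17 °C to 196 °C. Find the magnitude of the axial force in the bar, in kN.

If the supports were absent, the total length change would be Σ αᵢΔT Lᵢ = 10.8×10⁻⁶×179×360 + 1.4×10⁻⁶×179×725 = 0.8776 mm.
The walls prevent any net length change, so an axial force P (same in every segment) develops. Compatibility: P · Σ Lᵢ/(AᵢEᵢ) = δ_free.
Σ Lᵢ/(AᵢEᵢ) = 360/(1950×107×10³) + 725/(1425×141×10³) = 5.334×10⁻⁶ mm/N.
Hence P = δ_free / Σ(L/AE) = 0.8776/5.334×10⁻⁶ = 164.5 kN (compressive).

P ≈ 165 kN (compressive)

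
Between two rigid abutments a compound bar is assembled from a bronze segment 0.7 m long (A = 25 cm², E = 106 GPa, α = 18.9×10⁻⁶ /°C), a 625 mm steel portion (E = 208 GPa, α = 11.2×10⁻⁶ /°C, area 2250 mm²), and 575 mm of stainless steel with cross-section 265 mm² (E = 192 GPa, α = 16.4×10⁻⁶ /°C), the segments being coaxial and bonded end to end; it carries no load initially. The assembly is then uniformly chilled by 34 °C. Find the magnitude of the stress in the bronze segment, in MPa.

σ ≈ 26.4 MPa (tensile)

With the walls removed the bar would change length by δ_free = Σ αᵢΔT Lᵢ = 18.9×10⁻⁶×34×700 + 11.2×10⁻⁶×34×625 + 16.4×10⁻⁶×34×575 = 1.008 mm.
Since the ends are fixed, an axial force P builds up, equal in every segment, with P · Σ Lᵢ/(AᵢEᵢ) = δ_free.
Σ Lᵢ/(AᵢEᵢ) = 700/(2500×106×10³) + 625/(2250×208×10³) + 575/(265×192×10³) = 1.528×10⁻⁵ mm/N.
Hence P = δ_free / Σ(L/AE) = 1.008/1.528×10⁻⁵ = 66.01 kN (tensile).
σ_{bronze} = P / A = 66010 / 2500 = 26.4 MPa.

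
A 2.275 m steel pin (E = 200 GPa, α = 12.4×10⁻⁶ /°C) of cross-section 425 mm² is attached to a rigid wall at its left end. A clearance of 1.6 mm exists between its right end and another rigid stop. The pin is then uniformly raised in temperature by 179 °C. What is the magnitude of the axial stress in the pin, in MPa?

σ ≈ 303 MPa (compressive)

Unrestrained expansion: δ_free = αΔT L = 12.4×10⁻⁶ × 179 × 2275 = 5.05 mm.
After closing the 1.6 mm clearance, 5.05 − 1.6 = 3.45 mm of expansion remains to be suppressed by the wall.
That suppressed elongation corresponds to σ = E·Δ/L = 200×10³ × 3.45/2275 = 303.3 MPa.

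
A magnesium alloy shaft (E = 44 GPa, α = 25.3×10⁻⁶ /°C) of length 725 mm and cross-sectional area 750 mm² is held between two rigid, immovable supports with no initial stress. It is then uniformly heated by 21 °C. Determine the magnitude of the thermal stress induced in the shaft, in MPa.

σ ≈ 23.4 MPa (compressive)

The supports are rigid, so the total axial strain is zero. The restrained thermal strain is ε = αΔT = 25.3×10⁻⁶ × 21 = 531.3×10⁻⁶.
Hence σ = E·αΔT = 44×10³ × 531.3×10⁻⁶ = 23.38 MPa, compressive.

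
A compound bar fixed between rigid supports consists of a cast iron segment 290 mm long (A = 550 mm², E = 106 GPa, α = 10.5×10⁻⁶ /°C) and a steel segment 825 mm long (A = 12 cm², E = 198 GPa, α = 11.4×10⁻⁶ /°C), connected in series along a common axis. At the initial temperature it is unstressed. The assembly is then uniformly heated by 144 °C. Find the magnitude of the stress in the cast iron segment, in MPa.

σ ≈ 386 MPa (compressive)

With the walls removed the bar would change length by δ_free = Σ αᵢΔT Lᵢ = 10.5×10⁻⁶×144×290 + 11.4×10⁻⁶×144×825 = 1.793 mm.
The rigid supports impose zero overall length change; the single axial force P common to all segments must satisfy P Σ Lᵢ/(AᵢEᵢ) = δ_free.
The series flexibility is Σ Lᵢ/(AᵢEᵢ) = 290/(550×106×10³) + 825/(1200×198×10³) = 8.446×10⁻⁶ mm/N.
So P = 1.793 / 8.446×10⁻⁶ = 212.3 kN, compressive.
σ_{cast iron} = P / A = 212300 / 550 = 385.9 MPa.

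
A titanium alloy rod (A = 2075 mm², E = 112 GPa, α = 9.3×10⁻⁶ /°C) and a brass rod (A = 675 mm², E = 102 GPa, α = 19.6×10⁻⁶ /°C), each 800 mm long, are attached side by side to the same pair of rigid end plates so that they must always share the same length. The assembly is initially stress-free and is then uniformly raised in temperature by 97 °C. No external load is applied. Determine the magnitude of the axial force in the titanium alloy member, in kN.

Both members must finish at the same length. With the larger α, the brass tends to over-expand; the plates restrain it, putting the brass in compression and the titanium alloy in tension. With no external load the two internal forces are equal and opposite, magnitude P.
Setting the final lengths equal and cancelling L: (α₁ − α₂)ΔT = P/(A₁E₁) + P/(A₂E₂).
|α₁ − α₂|·ΔT = 10.3×10⁻⁶ × 97 = 0.0009991.
1/(A₁E₁) + 1/(A₂E₂) = 1/(2075×112×10³) + 1/(675×102×10³) = 1.883×10⁻⁸ N⁻¹.
So P = 0.0009991 / 1.883×10⁻⁸ = 53.07 kN.

P ≈ 53.1 kN (tensile in the titanium alloy)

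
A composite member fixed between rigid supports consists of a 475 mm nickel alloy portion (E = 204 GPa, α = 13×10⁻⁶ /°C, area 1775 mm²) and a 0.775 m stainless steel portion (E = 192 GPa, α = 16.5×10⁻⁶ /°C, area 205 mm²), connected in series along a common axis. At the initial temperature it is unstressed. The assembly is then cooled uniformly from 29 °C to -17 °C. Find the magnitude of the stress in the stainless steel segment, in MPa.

σ ≈ 203 MPa (tensile)

Free thermal contraction of the whole bar: Σ αᵢΔT Lᵢ = 13×10⁻⁶×46×475 + 16.5×10⁻⁶×46×775 = 0.8723 mm.
Since the ends are fixed, an axial force P builds up, equal in every segment, with P · Σ Lᵢ/(AᵢEᵢ) = δ_free.
The series flexibility is Σ Lᵢ/(AᵢEᵢ) = 475/(1775×204×10³) + 775/(205×192×10³) = 2.1×10⁻⁵ mm/N.
Hence P = δ_free / Σ(L/AE) = 0.8723/2.1×10⁻⁵ = 41.53 kN (tensile).
σ_{stainless steel} = P / A = 41530 / 205 = 202.6 MPa.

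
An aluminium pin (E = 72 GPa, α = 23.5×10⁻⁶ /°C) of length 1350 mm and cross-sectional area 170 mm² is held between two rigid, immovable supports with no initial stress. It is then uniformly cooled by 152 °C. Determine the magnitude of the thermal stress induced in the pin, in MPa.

With length fixed, the mechanical strain must cancel the thermal strain αΔT = 23.5×10⁻⁶ × 152 = 3572×10⁻⁶.
Hence σ = E·αΔT = 72×10³ × 3572×10⁻⁶ = 257.2 MPa, tensile.

σ ≈ 257 MPa (tensile)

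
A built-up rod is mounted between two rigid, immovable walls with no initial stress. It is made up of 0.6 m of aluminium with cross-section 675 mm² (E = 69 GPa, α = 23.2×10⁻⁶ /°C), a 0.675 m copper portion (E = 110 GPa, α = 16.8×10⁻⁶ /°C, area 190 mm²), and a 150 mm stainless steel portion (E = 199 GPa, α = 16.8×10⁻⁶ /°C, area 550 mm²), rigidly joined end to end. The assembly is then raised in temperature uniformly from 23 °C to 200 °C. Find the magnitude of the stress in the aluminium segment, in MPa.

σ ≈ 156 MPa (compressive)

Free thermal expansion of the whole bar: Σ αᵢΔT Lᵢ = 23.2×10⁻⁶×177×600 + 16.8×10⁻⁶×177×675 + 16.8×10⁻⁶×177×150 = 4.917 mm.
The walls prevent any net length change, so an axial force P (same in every segment) develops. Compatibility: P · Σ Lᵢ/(AᵢEᵢ) = δ_free.
Σ Lᵢ/(AᵢEᵢ) = 600/(675×69×10³) + 675/(190×110×10³) + 150/(550×199×10³) = 4.655×10⁻⁵ mm/N.
P = 4.917 / 4.655×10⁻⁵ = 105600 N = 105.6 kN, compressive.
σ_{aluminium} = P / A = 105600 / 675 = 156.5 MPa.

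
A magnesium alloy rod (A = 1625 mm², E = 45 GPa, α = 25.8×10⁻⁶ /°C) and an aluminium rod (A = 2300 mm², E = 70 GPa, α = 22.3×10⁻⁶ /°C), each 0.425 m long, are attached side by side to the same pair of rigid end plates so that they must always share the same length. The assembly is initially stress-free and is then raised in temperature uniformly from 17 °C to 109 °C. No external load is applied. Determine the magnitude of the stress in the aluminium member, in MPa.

The magnesium alloy has the larger α, so on heating it would change length more than the aluminium if both were free. The rigid plates force a common final length, so the magnesium alloy is put into compression and the aluminium into tension, with equal and opposite forces P (no external load).
Compatibility of the two members (thermal + elastic change equal): (α₁ − α₂)ΔT = P·[1/(A₁E₁) + 1/(A₂E₂)].
|α₁ − α₂|·ΔT = 3.5×10⁻⁶ × 92 = 0.000322.
1/(A₁E₁) + 1/(A₂E₂) = 1/(1625×45×10³) + 1/(2300×70×10³) = 1.989×10⁻⁸ N⁻¹.
P = 0.000322 / 1.989×10⁻⁸ = 16190 N = 16.19 kN.
σ_{aluminium} = P/A₂ = 16190/2300 = 7.04 MPa, tensile.

σ ≈ 7.04 MPa (tensile)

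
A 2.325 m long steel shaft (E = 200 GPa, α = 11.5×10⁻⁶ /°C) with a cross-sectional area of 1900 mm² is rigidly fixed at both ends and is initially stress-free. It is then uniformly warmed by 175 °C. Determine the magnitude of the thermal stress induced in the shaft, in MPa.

The supports are rigid, so the total axial strain is zero. The restrained thermal strain is ε = αΔT = 11.5×10⁻⁶ × 175 = 2012.5×10⁻⁶.
The stress required to suppress this strain is σ = Eε = 200×10³ × 2012.5×10⁻⁶ = 402.5 MPa, compressive since the shaft is trying to expand.

σ ≈ 402 MPa (compressive)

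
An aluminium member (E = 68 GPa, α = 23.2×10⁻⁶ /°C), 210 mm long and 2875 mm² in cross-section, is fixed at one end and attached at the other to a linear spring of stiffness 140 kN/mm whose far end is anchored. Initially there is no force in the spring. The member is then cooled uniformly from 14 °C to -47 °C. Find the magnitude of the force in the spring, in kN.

P ≈ 36.2 kN

Free thermal contraction: δ_free = αΔT L = 23.2×10⁻⁶ × 61 × 210 = 0.2972 mm.
Let P be the tensile force in the spring. The member extends elastically by PL/(AE) and the spring stretches by P/k; together these equal δ_free.
So P = δ_free / [L/(AE) + 1/k] = 0.2972 / [ 210/(2875×68×10³) + 1/(140×10³) ].
P = 0.2972 / 8.217×10⁻⁶ = 36170 N.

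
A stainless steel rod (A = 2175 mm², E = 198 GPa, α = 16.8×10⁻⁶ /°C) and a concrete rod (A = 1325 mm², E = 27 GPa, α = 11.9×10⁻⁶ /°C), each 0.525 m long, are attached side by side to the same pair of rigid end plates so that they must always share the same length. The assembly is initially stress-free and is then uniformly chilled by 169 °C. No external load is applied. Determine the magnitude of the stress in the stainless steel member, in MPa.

σ ≈ 12.6 MPa (tensile)

The stainless steel has the larger α, so on cooling it would change length more than the concrete if both were free. The rigid plates force a common final length, so the stainless steel is put into tension and the concrete into compression, with equal and opposite forces P (no external load).
Compatibility of the two members (thermal + elastic change equal): (α₁ − α₂)ΔT = P·[1/(A₁E₁) + 1/(A₂E₂)].
|α₁ − α₂|·ΔT = 4.9×10⁻⁶ × 169 = 0.0008281.
1/(A₁E₁) + 1/(A₂E₂) = 1/(2175×198×10³) + 1/(1325×27×10³) = 3.027×10⁻⁸ N⁻¹.
So P = 0.0008281 / 3.027×10⁻⁸ = 27.35 kN.
σ_{stainless steel} = P/A₁ = 27350/2175 = 12.58 MPa, tensile.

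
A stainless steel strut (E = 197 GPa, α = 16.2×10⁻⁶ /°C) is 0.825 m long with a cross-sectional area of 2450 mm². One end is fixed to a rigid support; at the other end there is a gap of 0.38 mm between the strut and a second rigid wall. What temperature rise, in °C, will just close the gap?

ΔT ≈ 28.4 °C

The gap closes when αΔT L = 0.38 mm, since the strut is still unstressed at that instant.
So ΔT = g/(αL) = 0.38/(16.2×10⁻⁶ × 825) = 28.43 °C.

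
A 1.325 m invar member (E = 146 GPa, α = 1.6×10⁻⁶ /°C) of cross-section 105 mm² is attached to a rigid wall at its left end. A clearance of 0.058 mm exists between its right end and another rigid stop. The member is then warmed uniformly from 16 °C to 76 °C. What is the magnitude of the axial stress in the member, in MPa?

σ ≈ 7.63 MPa (compressive)

Free thermal elongation = αΔT L = 1.6×10⁻⁶ × 60 × 1325 = 0.1272 mm.
This exceeds the 0.058 mm gap, so the wall pushes back. The portion of expansion that must be recovered elastically is δ_free − gap = 0.1272 − 0.058 = 0.0692 mm.
Compatibility: PL/(AE) = 0.0692 mm, so σ = P/A = E × (0.0692/1325) = 7.625 MPa.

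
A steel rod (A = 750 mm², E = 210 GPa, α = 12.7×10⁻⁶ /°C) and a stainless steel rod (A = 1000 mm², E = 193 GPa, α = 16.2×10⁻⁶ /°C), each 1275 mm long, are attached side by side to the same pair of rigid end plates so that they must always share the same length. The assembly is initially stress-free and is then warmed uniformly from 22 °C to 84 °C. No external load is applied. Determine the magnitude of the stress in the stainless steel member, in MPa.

σ ≈ 18.8 MPa (compressive)

The stainless steel has the larger α, so on heating it would change length more than the steel if both were free. The rigid plates force a common final length, so the stainless steel is put into compression and the steel into tension, with equal and opposite forces P (no external load).
Compatibility of the two members (thermal + elastic change equal): (α₁ − α₂)ΔT = P·[1/(A₁E₁) + 1/(A₂E₂)].
|α₁ − α₂|·ΔT = 3.5×10⁻⁶ × 62 = 0.000217.
1/(A₁E₁) + 1/(A₂E₂) = 1/(750×210×10³) + 1/(1000×193×10³) = 1.153×10⁻⁸ N⁻¹.
P = 0.000217 / 1.153×10⁻⁸ = 18820 N = 18.82 kN.
σ_{stainless steel} = P/A₂ = 18820/1000 = 18.82 MPa, compressive.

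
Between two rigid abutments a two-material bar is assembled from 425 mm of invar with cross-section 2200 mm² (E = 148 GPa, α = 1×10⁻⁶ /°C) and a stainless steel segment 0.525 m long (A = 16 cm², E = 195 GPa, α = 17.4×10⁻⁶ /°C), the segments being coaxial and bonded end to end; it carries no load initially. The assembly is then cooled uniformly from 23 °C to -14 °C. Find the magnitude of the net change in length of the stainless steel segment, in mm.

|ΔL| ≈ 0.139 mm

Free thermal contraction of the whole bar: Σ αᵢΔT Lᵢ = 1×10⁻⁶×37×425 + 17.4×10⁻⁶×37×525 = 0.3537 mm.
The rigid supports impose zero overall length change; the single axial force P common to all segments must satisfy P Σ Lᵢ/(AᵢEᵢ) = δ_free.
The series flexibility is Σ Lᵢ/(AᵢEᵢ) = 425/(2200×148×10³) + 525/(1600×195×10³) = 2.988×10⁻⁶ mm/N.
P = 0.3537 / 2.988×10⁻⁶ = 118400 N = 118.4 kN, tensile.
For the stainless steel segment, free thermal change = 17.4×10⁻⁶×37×525 = 0.338 mm and elastic change from P = 118400×525/(1600×195×10³) = 0.1992 mm; these oppose, so the net change is 0.139 mm (segment shortens).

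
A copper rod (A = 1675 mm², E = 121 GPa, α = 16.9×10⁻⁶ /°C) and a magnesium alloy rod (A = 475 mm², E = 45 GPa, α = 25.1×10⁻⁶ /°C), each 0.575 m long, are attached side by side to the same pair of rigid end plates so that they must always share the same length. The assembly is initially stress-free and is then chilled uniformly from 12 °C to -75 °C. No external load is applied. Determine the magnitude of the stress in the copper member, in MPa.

Equilibrium of a rigid end plate with no external load gives equal and opposite internal forces ±P in the two members. Since α_{magnesium alloy} > α_{copper}, cooling drives the magnesium alloy into tension and the copper into compression.
Equating the net (thermal + elastic) strains gives |α₁ − α₂|·ΔT = P·[1/(A₁E₁) + 1/(A₂E₂)].
|α₁ − α₂|·ΔT = 8.2×10⁻⁶ × 87 = 0.0007134.
1/(A₁E₁) + 1/(A₂E₂) = 1/(1675×121×10³) + 1/(475×45×10³) = 5.172×10⁻⁸ N⁻¹.
P = 0.0007134 / 5.172×10⁻⁸ = 13790 N = 13.79 kN.
σ_{copper} = P/A₁ = 13790/1675 = 8.235 MPa, compressive.

σ ≈ 8.24 MPa (compressive)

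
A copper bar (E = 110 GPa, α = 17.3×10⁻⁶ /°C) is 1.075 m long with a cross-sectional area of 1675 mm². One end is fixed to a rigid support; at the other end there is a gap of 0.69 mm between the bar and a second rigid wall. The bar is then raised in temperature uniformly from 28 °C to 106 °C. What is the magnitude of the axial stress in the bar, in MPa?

σ ≈ 77.8 MPa (compressive)

If the wall were absent the bar would grow by αΔT L = 17.3×10⁻⁶ × 78 × 1075 = 1.451 mm.
After closing the 0.69 mm clearance, 1.451 − 0.69 = 0.7606 mm of expansion remains to be suppressed by the wall.
So σ = E(δ_free − g)/L = 110×10³ × 0.7606/1075 = 77.83 MPa.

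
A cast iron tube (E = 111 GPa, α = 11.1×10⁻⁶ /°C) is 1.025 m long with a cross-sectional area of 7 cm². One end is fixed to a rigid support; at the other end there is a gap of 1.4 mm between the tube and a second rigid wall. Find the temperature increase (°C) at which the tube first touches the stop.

ΔT ≈ 123 °C

The gap closes when αΔT L = 1.4 mm, since the tube is still unstressed at that instant.
So ΔT = g/(αL) = 1.4/(11.1×10⁻⁶ × 1025) = 123 °C.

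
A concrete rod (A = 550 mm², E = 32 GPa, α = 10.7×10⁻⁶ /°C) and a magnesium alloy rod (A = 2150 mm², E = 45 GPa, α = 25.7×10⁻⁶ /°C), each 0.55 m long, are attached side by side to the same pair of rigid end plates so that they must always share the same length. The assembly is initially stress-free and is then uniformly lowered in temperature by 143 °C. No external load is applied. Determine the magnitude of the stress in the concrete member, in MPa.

Equilibrium of a rigid end plate with no external load gives equal and opposite internal forces ±P in the two members. Since α_{magnesium alloy} > α_{concrete}, cooling drives the magnesium alloy into tension and the concrete into compression.
Setting the final lengths equal and cancelling L: (α₁ − α₂)ΔT = P/(A₁E₁) + P/(A₂E₂).
|α₁ − α₂|·ΔT = 15×10⁻⁶ × 143 = 0.002145.
1/(A₁E₁) + 1/(A₂E₂) = 1/(550×32×10³) + 1/(2150×45×10³) = 6.715×10⁻⁸ N⁻¹.
P = 0.002145 / 6.715×10⁻⁸ = 31940 N = 31.94 kN.
σ_{concrete} = P/A₁ = 31940/550 = 58.08 MPa, compressive.

σ ≈ 58.1 MPa (compressive)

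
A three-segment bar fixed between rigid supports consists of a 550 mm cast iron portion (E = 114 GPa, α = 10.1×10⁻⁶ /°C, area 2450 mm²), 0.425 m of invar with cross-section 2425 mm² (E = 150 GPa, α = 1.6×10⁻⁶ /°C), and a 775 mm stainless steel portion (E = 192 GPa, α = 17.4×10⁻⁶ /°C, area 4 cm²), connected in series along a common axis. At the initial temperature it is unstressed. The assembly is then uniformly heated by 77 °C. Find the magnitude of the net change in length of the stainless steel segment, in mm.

If the supports were absent, the total length change would be Σ αᵢΔT Lᵢ = 10.1×10⁻⁶×77×550 + 1.6×10⁻⁶×77×425 + 17.4×10⁻⁶×77×775 = 1.518 mm.
Since the ends are fixed, an axial force P builds up, equal in every segment, with P · Σ Lᵢ/(AᵢEᵢ) = δ_free.
Σ Lᵢ/(AᵢEᵢ) = 550/(2450×114×10³) + 425/(2425×150×10³) + 775/(400×192×10³) = 1.323×10⁻⁵ mm/N.
P = 1.518 / 1.323×10⁻⁵ = 114800 N = 114.8 kN, compressive.
For the stainless steel segment, free thermal change = 17.4×10⁻⁶×77×775 = 1.038 mm and elastic change from P = 114800×775/(400×192×10³) = 1.158 mm; these oppose, so the net change is 0.12 mm (segment shortens).

|ΔL| ≈ 0.12 mm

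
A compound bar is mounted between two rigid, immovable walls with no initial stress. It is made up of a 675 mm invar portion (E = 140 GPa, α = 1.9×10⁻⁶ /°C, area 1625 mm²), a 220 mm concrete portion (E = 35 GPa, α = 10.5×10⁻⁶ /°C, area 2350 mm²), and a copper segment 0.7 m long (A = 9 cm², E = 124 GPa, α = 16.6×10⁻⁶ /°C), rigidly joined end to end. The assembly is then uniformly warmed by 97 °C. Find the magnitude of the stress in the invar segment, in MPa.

σ ≈ 76.2 MPa (compressive)

With the walls removed the bar would change length by δ_free = Σ αᵢΔT Lᵢ = 1.9×10⁻⁶×97×675 + 10.5×10⁻⁶×97×220 + 16.6×10⁻⁶×97×700 = 1.476 mm.
The rigid supports impose zero overall length change; the single axial force P common to all segments must satisfy P Σ Lᵢ/(AᵢEᵢ) = δ_free.
Σ Lᵢ/(AᵢEᵢ) = 675/(1625×140×10³) + 220/(2350×35×10³) + 700/(900×124×10³) = 1.191×10⁻⁵ mm/N.
So P = 1.476 / 1.191×10⁻⁵ = 123.9 kN, compressive.
σ_{invar} = P / A = 123900 / 1625 = 76.22 MPa.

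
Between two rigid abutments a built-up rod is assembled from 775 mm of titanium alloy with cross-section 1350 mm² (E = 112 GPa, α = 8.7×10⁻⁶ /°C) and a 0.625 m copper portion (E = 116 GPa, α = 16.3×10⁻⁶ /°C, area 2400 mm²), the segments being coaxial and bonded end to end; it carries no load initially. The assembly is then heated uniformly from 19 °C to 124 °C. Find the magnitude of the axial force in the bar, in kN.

With the walls removed the bar would change length by δ_free = Σ αᵢΔT Lᵢ = 8.7×10⁻⁶×105×775 + 16.3×10⁻⁶×105×625 = 1.778 mm.
Since the ends are fixed, an axial force P builds up, equal in every segment, with P · Σ Lᵢ/(AᵢEᵢ) = δ_free.
The series flexibility is Σ Lᵢ/(AᵢEᵢ) = 775/(1350×112×10³) + 625/(2400×116×10³) = 7.371×10⁻⁶ mm/N.
P = 1.778 / 7.371×10⁻⁶ = 241200 N = 241.2 kN, compressive.

P ≈ 241 kN (compressive)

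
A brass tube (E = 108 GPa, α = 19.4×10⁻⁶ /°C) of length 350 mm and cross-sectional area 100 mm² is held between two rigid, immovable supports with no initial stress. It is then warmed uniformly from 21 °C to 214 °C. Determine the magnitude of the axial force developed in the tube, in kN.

P ≈ 40.4 kN (compressive)

With zero net strain, σ = E·αΔT = 108 GPa × 19.4×10⁻⁶ × 193 = 404.4 MPa.
Axial force P = σA = 404.4 × 100 = 40440 N = 40.44 kN, compressive.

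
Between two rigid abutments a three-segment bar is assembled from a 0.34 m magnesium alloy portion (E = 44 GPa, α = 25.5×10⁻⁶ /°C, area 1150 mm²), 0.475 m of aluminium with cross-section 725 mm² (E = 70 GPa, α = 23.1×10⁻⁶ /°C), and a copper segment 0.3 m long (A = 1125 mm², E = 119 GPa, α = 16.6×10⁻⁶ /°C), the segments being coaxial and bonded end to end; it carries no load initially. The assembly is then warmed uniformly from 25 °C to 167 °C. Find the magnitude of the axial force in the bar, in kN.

Free thermal expansion of the whole bar: Σ αᵢΔT Lᵢ = 25.5×10⁻⁶×142×340 + 23.1×10⁻⁶×142×475 + 16.6×10⁻⁶×142×300 = 3.496 mm.
The rigid supports impose zero overall length change; the single axial force P common to all segments must satisfy P Σ Lᵢ/(AᵢEᵢ) = δ_free.
Σ Lᵢ/(AᵢEᵢ) = 340/(1150×44×10³) + 475/(725×70×10³) + 300/(1125×119×10³) = 1.832×10⁻⁵ mm/N.
So P = 3.496 / 1.832×10⁻⁵ = 190.9 kN, compressive.

P ≈ 191 kN (compressive)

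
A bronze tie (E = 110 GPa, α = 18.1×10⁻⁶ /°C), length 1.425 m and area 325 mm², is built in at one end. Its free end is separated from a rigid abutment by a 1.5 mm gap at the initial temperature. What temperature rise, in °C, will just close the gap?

ΔT ≈ 58.2 °C

Contact occurs when the free expansion equals the gap: αΔT L = 1.5 mm.
So ΔT = g/(αL) = 1.5/(18.1×10⁻⁶ × 1425) = 58.16 °C.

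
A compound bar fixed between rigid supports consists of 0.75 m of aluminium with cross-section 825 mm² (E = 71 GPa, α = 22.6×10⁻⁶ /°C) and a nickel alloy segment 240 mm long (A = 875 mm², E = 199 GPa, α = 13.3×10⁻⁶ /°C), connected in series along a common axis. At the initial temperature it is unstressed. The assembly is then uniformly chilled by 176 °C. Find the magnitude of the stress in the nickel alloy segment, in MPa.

If the supports were absent, the total length change would be Σ αᵢΔT Lᵢ = 22.6×10⁻⁶×176×750 + 13.3×10⁻⁶×176×240 = 3.545 mm.
The walls prevent any net length change, so an axial force P (same in every segment) develops. Compatibility: P · Σ Lᵢ/(AᵢEᵢ) = δ_free.
The series flexibility is Σ Lᵢ/(AᵢEᵢ) = 750/(825×71×10³) + 240/(875×199×10³) = 1.418×10⁻⁵ mm/N.
So P = 3.545 / 1.418×10⁻⁵ = 250 kN, tensile.
σ_{nickel alloy} = P / A = 250000 / 875 = 285.7 MPa.

σ ≈ 286 MPa (tensile)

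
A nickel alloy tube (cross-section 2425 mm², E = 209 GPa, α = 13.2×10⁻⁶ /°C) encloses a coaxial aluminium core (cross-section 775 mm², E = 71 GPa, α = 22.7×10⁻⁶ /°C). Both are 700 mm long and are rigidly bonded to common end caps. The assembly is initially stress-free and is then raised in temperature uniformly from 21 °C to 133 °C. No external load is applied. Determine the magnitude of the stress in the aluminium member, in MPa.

σ ≈ 68.1 MPa (compressive)

Equilibrium of a rigid end plate with no external load gives equal and opposite internal forces ±P in the two members. Since α_{aluminium} > α_{nickel alloy}, heating drives the aluminium into compression and the nickel alloy into tension.
Equating the net (thermal + elastic) strains gives |α₁ − α₂|·ΔT = P·[1/(A₁E₁) + 1/(A₂E₂)].
|α₁ − α₂|·ΔT = 9.5×10⁻⁶ × 112 = 0.001064.
1/(A₁E₁) + 1/(A₂E₂) = 1/(2425×209×10³) + 1/(775×71×10³) = 2.015×10⁻⁸ N⁻¹.
So P = 0.001064 / 2.015×10⁻⁸ = 52.81 kN.
σ_{aluminium} = P/A₂ = 52810/775 = 68.15 MPa, compressive.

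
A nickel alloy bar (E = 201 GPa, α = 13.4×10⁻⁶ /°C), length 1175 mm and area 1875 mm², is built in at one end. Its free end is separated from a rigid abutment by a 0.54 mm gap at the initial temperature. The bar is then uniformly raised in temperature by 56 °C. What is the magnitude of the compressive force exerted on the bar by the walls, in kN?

P ≈ 110 kN

If the wall were absent the bar would grow by αΔT L = 13.4×10⁻⁶ × 56 × 1175 = 0.8817 mm.
After closing the 0.54 mm clearance, 0.8817 − 0.54 = 0.3417 mm of expansion remains to be suppressed by the wall.
So σ = E(δ_free − g)/L = 201×10³ × 0.3417/1175 = 58.46 MPa.
P = σA = 58.46 × 1875 = 109.6 kN.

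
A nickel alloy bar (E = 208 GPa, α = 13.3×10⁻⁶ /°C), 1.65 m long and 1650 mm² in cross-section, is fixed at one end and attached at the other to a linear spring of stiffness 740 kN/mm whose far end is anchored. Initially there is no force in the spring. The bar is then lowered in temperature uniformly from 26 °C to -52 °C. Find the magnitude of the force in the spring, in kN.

P ≈ 278 kN

Free thermal contraction: δ_free = αΔT L = 13.3×10⁻⁶ × 78 × 1650 = 1.712 mm.
With a force P in the spring, the elastic change of the bar is PL/(AE) and that of the spring is P/k; compatibility requires their sum to equal δ_free.
P [ L/(AE) + 1/k ] = δ_free → P [ 1650/(1650×208×10³) + 1/(740×10³) ] = 1.712.
P = 1.712 / 6.159×10⁻⁶ = 277900 N.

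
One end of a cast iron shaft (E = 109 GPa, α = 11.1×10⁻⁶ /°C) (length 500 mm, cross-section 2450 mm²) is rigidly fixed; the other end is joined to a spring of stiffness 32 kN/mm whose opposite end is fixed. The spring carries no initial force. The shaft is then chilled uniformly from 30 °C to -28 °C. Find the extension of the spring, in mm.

Free thermal contraction: δ_free = αΔT L = 11.1×10⁻⁶ × 58 × 500 = 0.3219 mm.
With a force P in the spring, the elastic change of the shaft is PL/(AE) and that of the spring is P/k; compatibility requires their sum to equal δ_free.
P [ L/(AE) + 1/k ] = δ_free → P [ 500/(2450×109×10³) + 1/(32×10³) ] = 0.3219.
P = 0.3219 / 3.312×10⁻⁵ = 9719 N.
Spring extension = P/k = 9719/(32×10³) = 0.3037 mm.

δ ≈ 0.304 mm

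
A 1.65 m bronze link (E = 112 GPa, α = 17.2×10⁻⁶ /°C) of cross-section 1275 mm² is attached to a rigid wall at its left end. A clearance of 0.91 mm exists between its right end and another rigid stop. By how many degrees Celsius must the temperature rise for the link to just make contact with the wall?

ΔT ≈ 32.1 °C

The gap closes when αΔT L = 0.91 mm, since the link is still unstressed at that instant.
So ΔT = g/(αL) = 0.91/(17.2×10⁻⁶ × 1650) = 32.06 °C.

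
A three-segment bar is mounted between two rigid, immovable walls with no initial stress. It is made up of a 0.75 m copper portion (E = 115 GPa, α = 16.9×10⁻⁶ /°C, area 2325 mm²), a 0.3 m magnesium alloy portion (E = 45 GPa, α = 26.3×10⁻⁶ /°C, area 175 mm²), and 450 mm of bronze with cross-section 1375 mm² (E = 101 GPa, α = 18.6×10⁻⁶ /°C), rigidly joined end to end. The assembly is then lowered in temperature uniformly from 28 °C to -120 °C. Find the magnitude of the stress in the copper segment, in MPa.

With the walls removed the bar would change length by δ_free = Σ αᵢΔT Lᵢ = 16.9×10⁻⁶×148×750 + 26.3×10⁻⁶×148×300 + 18.6×10⁻⁶×148×450 = 4.282 mm.
The rigid supports impose zero overall length change; the single axial force P common to all segments must satisfy P Σ Lᵢ/(AᵢEᵢ) = δ_free.
The series flexibility is Σ Lᵢ/(AᵢEᵢ) = 750/(2325×115×10³) + 300/(175×45×10³) + 450/(1375×101×10³) = 4.414×10⁻⁵ mm/N.
P = 4.282 / 4.414×10⁻⁵ = 97020 N = 97.02 kN, tensile.
σ_{copper} = P / A = 97020 / 2325 = 41.73 MPa.

σ ≈ 41.7 MPa (tensile)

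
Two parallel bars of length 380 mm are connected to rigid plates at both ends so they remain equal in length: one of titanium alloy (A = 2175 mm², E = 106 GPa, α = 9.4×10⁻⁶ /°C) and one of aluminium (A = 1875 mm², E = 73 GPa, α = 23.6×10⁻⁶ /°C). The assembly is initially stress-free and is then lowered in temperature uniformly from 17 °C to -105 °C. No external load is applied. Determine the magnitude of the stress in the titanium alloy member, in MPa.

σ ≈ 68.4 MPa (compressive)

Equilibrium of a rigid end plate with no external load gives equal and opposite internal forces ±P in the two members. Since α_{aluminium} > α_{titanium alloy}, cooling drives the aluminium into tension and the titanium alloy into compression.
Equating the net (thermal + elastic) strains gives |α₁ − α₂|·ΔT = P·[1/(A₁E₁) + 1/(A₂E₂)].
|α₁ − α₂|·ΔT = 14.2×10⁻⁶ × 122 = 0.001732.
1/(A₁E₁) + 1/(A₂E₂) = 1/(2175×106×10³) + 1/(1875×73×10³) = 1.164×10⁻⁸ N⁻¹.
P = 0.001732 / 1.164×10⁻⁸ = 148800 N = 148.8 kN.
σ_{titanium alloy} = P/A₁ = 148800/2175 = 68.41 MPa, compressive.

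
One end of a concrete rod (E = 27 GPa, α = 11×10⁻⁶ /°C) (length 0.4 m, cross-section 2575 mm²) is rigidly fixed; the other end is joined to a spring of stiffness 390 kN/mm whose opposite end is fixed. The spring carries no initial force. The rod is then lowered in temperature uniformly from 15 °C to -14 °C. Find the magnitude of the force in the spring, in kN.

The unrestrained thermal change is αΔT L = 11×10⁻⁶ × 29 × 400 = 0.1276 mm.
With a force P in the spring, the elastic change of the rod is PL/(AE) and that of the spring is P/k; compatibility requires their sum to equal δ_free.
So P = δ_free / [L/(AE) + 1/k] = 0.1276 / [ 400/(2575×27×10³) + 1/(390×10³) ].
P = 0.1276 / 8.317×10⁻⁶ = 15340 N.

P ≈ 15.3 kN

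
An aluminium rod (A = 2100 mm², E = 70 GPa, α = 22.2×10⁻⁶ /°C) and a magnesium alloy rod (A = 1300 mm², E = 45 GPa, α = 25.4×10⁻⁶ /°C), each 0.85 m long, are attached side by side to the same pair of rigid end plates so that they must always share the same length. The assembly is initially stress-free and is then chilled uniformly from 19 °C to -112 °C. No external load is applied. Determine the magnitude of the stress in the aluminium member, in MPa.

σ ≈ 8.35 MPa (compressive)

Both members must finish at the same length. With the larger α, the magnesium alloy tends to over-contract; the plates restrain it, putting the magnesium alloy in tension and the aluminium in compression. With no external load the two internal forces are equal and opposite, magnitude P.
Setting the final lengths equal and cancelling L: (α₁ − α₂)ΔT = P/(A₁E₁) + P/(A₂E₂).
|α₁ − α₂|·ΔT = 3.2×10⁻⁶ × 131 = 0.0004192.
1/(A₁E₁) + 1/(A₂E₂) = 1/(2100×70×10³) + 1/(1300×45×10³) = 2.39×10⁻⁸ N⁻¹.
P = 0.0004192 / 2.39×10⁻⁸ = 17540 N = 17.54 kN.
σ_{aluminium} = P/A₁ = 17540/2100 = 8.353 MPa, compressive.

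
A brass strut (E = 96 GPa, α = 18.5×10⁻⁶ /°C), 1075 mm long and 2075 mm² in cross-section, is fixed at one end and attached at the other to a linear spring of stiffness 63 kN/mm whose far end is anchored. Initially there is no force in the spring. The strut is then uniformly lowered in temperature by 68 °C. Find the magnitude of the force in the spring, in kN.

P ≈ 63.6 kN

If the spring were absent the strut would shorten by αΔT L = 18.5×10⁻⁶ × 68 × 1075 = 1.352 mm.
With a force P in the spring, the elastic change of the strut is PL/(AE) and that of the spring is P/k; compatibility requires their sum to equal δ_free.
So P = δ_free / [L/(AE) + 1/k] = 1.352 / [ 1075/(2075×96×10³) + 1/(63×10³) ].
P = 1.352 / 2.127×10⁻⁵ = 63580 N.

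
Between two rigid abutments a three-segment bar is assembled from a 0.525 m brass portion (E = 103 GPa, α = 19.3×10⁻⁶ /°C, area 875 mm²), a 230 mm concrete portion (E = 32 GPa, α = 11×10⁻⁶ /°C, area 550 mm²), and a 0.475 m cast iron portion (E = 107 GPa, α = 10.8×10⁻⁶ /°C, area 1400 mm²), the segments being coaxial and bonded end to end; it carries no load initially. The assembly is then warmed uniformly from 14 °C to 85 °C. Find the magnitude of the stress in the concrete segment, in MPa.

σ ≈ 104 MPa (compressive)

Free thermal expansion of the whole bar: Σ αᵢΔT Lᵢ = 19.3×10⁻⁶×71×525 + 11×10⁻⁶×71×230 + 10.8×10⁻⁶×71×475 = 1.263 mm.
The rigid supports impose zero overall length change; the single axial force P common to all segments must satisfy P Σ Lᵢ/(AᵢEᵢ) = δ_free.
Σ Lᵢ/(AᵢEᵢ) = 525/(875×103×10³) + 230/(550×32×10³) + 475/(1400×107×10³) = 2.206×10⁻⁵ mm/N.
Hence P = δ_free / Σ(L/AE) = 1.263/2.206×10⁻⁵ = 57.25 kN (compressive).
σ_{concrete} = P / A = 57250 / 550 = 104.1 MPa.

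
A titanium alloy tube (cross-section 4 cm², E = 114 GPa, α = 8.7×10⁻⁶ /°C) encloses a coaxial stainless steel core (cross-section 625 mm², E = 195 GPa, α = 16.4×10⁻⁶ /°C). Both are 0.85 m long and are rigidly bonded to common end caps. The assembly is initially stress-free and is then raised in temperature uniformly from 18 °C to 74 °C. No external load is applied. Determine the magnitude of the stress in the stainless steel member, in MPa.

Equilibrium of a rigid end plate with no external load gives equal and opposite internal forces ±P in the two members. Since α_{stainless steel} > α_{titanium alloy}, heating drives the stainless steel into compression and the titanium alloy into tension.
Setting the final lengths equal and cancelling L: (α₁ − α₂)ΔT = P/(A₁E₁) + P/(A₂E₂).
|α₁ − α₂|·ΔT = 7.7×10⁻⁶ × 56 = 0.0004312.
1/(A₁E₁) + 1/(A₂E₂) = 1/(400×114×10³) + 1/(625×195×10³) = 3.013×10⁻⁸ N⁻¹.
So P = 0.0004312 / 3.013×10⁻⁸ = 14.31 kN.
σ_{stainless steel} = P/A₂ = 14310/625 = 22.89 MPa, compressive.

σ ≈ 22.9 MPa (compressive)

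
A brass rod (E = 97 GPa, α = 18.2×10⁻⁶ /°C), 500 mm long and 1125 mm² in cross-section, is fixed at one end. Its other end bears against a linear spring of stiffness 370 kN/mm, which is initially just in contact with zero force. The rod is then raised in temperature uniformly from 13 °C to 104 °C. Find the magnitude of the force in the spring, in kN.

P ≈ 114 kN

If the spring were absent the rod would lengthen by αΔT L = 18.2×10⁻⁶ × 91 × 500 = 0.8281 mm.
Let P be the compressive force at the spring. The rod shortens elastically by PL/(AE) and the spring compresses by P/k; together these equal δ_free.
P [ L/(AE) + 1/k ] = δ_free → P [ 500/(1125×97×10³) + 1/(370×10³) ] = 0.8281.
P = 0.8281 / 7.285×10⁻⁶ = 113700 N.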